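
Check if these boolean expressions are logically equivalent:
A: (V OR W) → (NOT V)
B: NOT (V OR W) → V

No, Inverse is not equivalent to original (counterexample: V=0, W=0)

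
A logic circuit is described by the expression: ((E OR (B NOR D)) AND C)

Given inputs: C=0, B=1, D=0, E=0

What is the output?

Substituting: ((0 OR (1 NOR 0)) AND 0)
= 0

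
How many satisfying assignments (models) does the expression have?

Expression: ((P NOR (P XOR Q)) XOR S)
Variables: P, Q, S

Satisfying assignments: (0,0,0), (0,1,1), (1,0,1), (1,1,1)
Count: 4 out of 8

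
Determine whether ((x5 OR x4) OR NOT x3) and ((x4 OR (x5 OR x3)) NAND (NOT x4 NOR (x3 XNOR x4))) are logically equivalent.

No. Counterexample: with x3=0, x5=0, x4=1, Expression 1 = 1 but Expression 2 = 0.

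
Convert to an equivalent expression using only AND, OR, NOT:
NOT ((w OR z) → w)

(w OR z) AND NOT w
(Negated implication: NOT(A → B) = A AND NOT B)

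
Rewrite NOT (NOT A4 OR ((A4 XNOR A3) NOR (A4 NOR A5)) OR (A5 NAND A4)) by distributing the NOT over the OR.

A4 AND NOT ((A4 XNOR A3) NOR (A4 NOR A5)) AND NOT (A5 NAND A4)
De Morgan's: NOT(OR of terms) = AND of negations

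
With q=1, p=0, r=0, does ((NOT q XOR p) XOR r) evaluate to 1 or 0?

Substituting: ((NOT 1 XOR 0) XOR 0)
= 0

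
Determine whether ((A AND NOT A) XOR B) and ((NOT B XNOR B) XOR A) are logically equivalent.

No. Counterexample: with A=0, B=1, Expression 1 = 1 but Expression 2 = 0.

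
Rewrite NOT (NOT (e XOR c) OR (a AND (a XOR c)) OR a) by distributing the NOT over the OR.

(e XOR c) AND NOT (a AND (a XOR c)) AND NOT a
De Morgan's: NOT(OR of terms) = AND of negations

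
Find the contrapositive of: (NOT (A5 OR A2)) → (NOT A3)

Contrapositive: A3 → (A5 OR A2)
Note: A statement and its contrapositive are logically equivalent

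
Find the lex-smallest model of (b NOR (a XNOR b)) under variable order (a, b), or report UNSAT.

a=1, b=0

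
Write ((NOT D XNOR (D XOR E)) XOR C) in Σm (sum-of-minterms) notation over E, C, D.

Σm(2, 3, 4, 5) = (NOT E AND C AND NOT D) OR (NOT E AND C AND D) OR (E AND NOT C AND NOT D) OR (E AND NOT C AND D)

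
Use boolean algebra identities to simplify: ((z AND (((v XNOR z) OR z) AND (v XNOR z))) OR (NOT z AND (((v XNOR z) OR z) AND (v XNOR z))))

By distribution ((E AND v) OR (E AND NOT v) = E) then absorption (E AND (E OR v) = E):
= (v XNOR z)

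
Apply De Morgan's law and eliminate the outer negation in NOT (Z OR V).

NOT Z AND NOT V
De Morgan's: NOT(OR of terms) = AND of negations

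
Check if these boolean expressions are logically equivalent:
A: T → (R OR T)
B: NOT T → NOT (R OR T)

No, Inverse is not equivalent to original (counterexample: T=0, R=1)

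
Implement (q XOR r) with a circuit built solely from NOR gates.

((((q NOR r) NOR (q NOR r)) NOR ((q NOR r) NOR (q NOR r))) NOR ((((q NOR q) NOR (r NOR r)) NOR ((q NOR q) NOR (r NOR r))) NOR (((q NOR q) NOR (r NOR r)) NOR ((q NOR q) NOR (r NOR r)))))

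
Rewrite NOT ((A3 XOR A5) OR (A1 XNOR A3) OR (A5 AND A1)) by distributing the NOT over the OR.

NOT (A3 XOR A5) AND NOT (A1 XNOR A3) AND NOT (A5 AND A1)
De Morgan's: NOT(OR of terms) = AND of negations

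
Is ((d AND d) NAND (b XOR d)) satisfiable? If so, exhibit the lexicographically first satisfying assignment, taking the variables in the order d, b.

d=0, b=0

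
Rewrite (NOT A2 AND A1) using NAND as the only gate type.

(((A2 NAND A2) NAND A1) NAND ((A2 NAND A2) NAND A1))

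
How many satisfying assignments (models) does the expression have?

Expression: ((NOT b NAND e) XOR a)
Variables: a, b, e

Satisfying assignments: (0,0,0), (0,1,0), (0,1,1), (1,0,1)
Count: 4 out of 8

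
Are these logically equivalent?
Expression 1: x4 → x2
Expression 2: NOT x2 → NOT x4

Yes, Contrapositive is always equivalent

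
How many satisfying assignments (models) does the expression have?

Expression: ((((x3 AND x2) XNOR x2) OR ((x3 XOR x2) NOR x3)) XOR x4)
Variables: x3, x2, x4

Satisfying assignments: (0,0,0), (0,1,1), (1,0,0), (1,1,0)
Count: 4 out of 8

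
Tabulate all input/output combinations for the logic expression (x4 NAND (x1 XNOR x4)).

x1 | x4 | Output
----------------
0 | 0 | 1
0 | 1 | 1
1 | 0 | 1
1 | 1 | 0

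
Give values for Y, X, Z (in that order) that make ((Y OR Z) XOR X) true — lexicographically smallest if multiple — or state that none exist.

Y=0, X=0, Z=1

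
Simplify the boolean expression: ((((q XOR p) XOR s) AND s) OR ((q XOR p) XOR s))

By absorption (E OR (E AND v) = E):
= ((q XOR p) XOR s)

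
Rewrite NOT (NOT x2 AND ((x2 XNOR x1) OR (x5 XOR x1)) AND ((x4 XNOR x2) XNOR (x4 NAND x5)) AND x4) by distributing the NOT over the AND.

x2 OR NOT ((x2 XNOR x1) OR (x5 XOR x1)) OR NOT ((x4 XNOR x2) XNOR (x4 NAND x5)) OR NOT x4
De Morgan's: NOT(AND of terms) = OR of negations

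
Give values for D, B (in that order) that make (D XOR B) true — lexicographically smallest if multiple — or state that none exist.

D=0, B=1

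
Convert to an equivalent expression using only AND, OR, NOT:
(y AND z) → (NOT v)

NOT (y AND z) OR (NOT v)
(Implication elimination: A → B = NOT A OR B)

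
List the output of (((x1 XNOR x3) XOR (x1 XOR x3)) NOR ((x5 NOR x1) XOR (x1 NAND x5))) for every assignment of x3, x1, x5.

x3 | x1 | x5 | Output
---------------------
0 | 0 | 0 | 0
0 | 0 | 1 | 0
0 | 1 | 0 | 0
0 | 1 | 1 | 0
1 | 0 | 0 | 0
1 | 0 | 1 | 0
1 | 1 | 0 | 0
1 | 1 | 1 | 0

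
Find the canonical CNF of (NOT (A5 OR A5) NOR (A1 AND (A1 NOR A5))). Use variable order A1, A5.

(A1 OR A5) AND (NOT A1 OR A5)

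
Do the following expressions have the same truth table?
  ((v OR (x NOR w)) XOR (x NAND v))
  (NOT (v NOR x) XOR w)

No. Counterexample: with v=0, x=1, w=1, Expression 1 = 1 but Expression 2 = 0.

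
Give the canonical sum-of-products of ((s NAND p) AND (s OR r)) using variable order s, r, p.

Σm(2, 3, 4, 6) = (NOT s AND r AND NOT p) OR (NOT s AND r AND p) OR (s AND NOT r AND NOT p) OR (s AND r AND NOT p)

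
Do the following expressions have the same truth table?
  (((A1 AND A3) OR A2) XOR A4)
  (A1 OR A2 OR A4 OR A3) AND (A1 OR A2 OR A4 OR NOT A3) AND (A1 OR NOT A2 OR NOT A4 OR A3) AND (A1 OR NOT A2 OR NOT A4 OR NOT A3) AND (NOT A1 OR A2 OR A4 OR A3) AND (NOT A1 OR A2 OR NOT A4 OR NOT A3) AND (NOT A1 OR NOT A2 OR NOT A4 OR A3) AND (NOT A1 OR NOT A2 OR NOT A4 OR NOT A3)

Yes, they are equivalent — the two output columns agree on all 16 assignments:
A1 | A2 | A4 | A3 | Expression 1 | Expression 2
-----------------------------------------------
0 | 0 | 0 | 0 | 0 | 0
0 | 0 | 0 | 1 | 0 | 0
0 | 0 | 1 | 0 | 1 | 1
0 | 0 | 1 | 1 | 1 | 1
0 | 1 | 0 | 0 | 1 | 1
0 | 1 | 0 | 1 | 1 | 1
0 | 1 | 1 | 0 | 0 | 0
0 | 1 | 1 | 1 | 0 | 0
1 | 0 | 0 | 0 | 0 | 0
1 | 0 | 0 | 1 | 1 | 1
1 | 0 | 1 | 0 | 1 | 1
1 | 0 | 1 | 1 | 0 | 0
1 | 1 | 0 | 0 | 1 | 1
1 | 1 | 0 | 1 | 1 | 1
1 | 1 | 1 | 0 | 0 | 0
1 | 1 | 1 | 1 | 0 | 0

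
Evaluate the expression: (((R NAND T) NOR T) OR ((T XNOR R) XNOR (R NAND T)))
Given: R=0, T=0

Substituting: (((0 NAND 0) NOR 0) OR ((0 XNOR 0) XNOR (0 NAND 0)))
= 1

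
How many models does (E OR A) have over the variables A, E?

Satisfying assignments: (0,1), (1,0), (1,1)
Count: 3 out of 4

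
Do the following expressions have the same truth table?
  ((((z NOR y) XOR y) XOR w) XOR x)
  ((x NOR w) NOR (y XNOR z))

No. Counterexample: with z=0, w=0, x=0, y=0, Expression 1 = 1 but Expression 2 = 0.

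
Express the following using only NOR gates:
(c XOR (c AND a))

((((c NOR ((c NOR c) NOR (a NOR a))) NOR (c NOR ((c NOR c) NOR (a NOR a)))) NOR ((c NOR ((c NOR c) NOR (a NOR a))) NOR (c NOR ((c NOR c) NOR (a NOR a))))) NOR ((((c NOR c) NOR (((c NOR c) NOR (a NOR a)) NOR ((c NOR c) NOR (a NOR a)))) NOR ((c NOR c) NOR (((c NOR c) NOR (a NOR a)) NOR ((c NOR c) NOR (a NOR a))))) NOR (((c NOR c) NOR (((c NOR c) NOR (a NOR a)) NOR ((c NOR c) NOR (a NOR a)))) NOR ((c NOR c) NOR (((c NOR c) NOR (a NOR a)) NOR ((c NOR c) NOR (a NOR a)))))))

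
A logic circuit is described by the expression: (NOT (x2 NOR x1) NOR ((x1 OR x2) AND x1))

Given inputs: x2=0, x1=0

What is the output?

Substituting: (NOT (0 NOR 0) NOR ((0 OR 0) AND 0))
= 1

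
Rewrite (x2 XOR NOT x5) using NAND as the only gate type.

((x2 NAND (x2 NAND (x5 NAND x5))) NAND ((x5 NAND x5) NAND (x2 NAND (x5 NAND x5))))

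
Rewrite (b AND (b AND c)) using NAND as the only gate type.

((b NAND ((b NAND c) NAND (b NAND c))) NAND (b NAND ((b NAND c) NAND (b NAND c))))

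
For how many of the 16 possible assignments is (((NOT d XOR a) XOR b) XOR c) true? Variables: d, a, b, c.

Satisfying assignments: (0,0,0,0), (0,0,1,1), (0,1,0,1), (0,1,1,0), (1,0,0,1), (1,0,1,0), (1,1,0,0), (1,1,1,1)
Count: 8 out of 16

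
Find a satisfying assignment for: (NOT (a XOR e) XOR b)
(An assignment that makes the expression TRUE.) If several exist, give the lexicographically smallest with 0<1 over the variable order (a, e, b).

a=0, e=0, b=0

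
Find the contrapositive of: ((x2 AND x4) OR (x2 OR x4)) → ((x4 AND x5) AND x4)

Contrapositive: NOT ((x4 AND x5) AND x4) → NOT ((x2 AND x4) OR (x2 OR x4))
Note: A statement and its contrapositive are logically equivalent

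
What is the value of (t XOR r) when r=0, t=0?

Substituting: (0 XOR 0)
= 0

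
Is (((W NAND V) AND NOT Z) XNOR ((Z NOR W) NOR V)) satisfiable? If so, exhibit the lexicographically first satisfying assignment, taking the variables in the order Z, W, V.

Z=0, W=1, V=0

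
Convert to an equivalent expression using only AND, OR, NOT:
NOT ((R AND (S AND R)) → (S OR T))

(R AND (S AND R)) AND NOT (S OR T)
(Negated implication: NOT(A → B) = A AND NOT B)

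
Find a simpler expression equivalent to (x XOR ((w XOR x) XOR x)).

By XOR self-cancellation ((E XOR v) XOR v = E):
= (w XOR x)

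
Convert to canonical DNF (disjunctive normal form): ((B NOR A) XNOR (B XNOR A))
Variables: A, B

(NOT A AND NOT B) OR (NOT A AND B) OR (A AND NOT B)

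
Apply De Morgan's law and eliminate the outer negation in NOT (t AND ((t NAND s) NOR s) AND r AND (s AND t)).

NOT t OR NOT ((t NAND s) NOR s) OR NOT r OR NOT (s AND t)
De Morgan's: NOT(AND of terms) = OR of negations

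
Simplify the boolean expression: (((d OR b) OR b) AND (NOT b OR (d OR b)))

By distribution ((E OR v) AND (E OR NOT v) = E):
= (d OR b)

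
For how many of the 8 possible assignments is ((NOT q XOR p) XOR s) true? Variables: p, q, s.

Satisfying assignments: (0,0,0), (0,1,1), (1,0,1), (1,1,0)
Count: 4 out of 8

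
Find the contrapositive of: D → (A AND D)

Contrapositive: NOT (A AND D) → NOT D
Note: A statement and its contrapositive are logically equivalent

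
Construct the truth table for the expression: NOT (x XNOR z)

z | x | Output
--------------
0 | 0 | 0
0 | 1 | 1
1 | 0 | 1
1 | 1 | 0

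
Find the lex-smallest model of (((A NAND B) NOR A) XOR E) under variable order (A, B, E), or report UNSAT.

A=0, B=0, E=1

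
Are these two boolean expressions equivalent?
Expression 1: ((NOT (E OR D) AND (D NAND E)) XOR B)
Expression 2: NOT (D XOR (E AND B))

No. Counterexample: with B=0, E=1, D=0, Expression 1 = 0 but Expression 2 = 1.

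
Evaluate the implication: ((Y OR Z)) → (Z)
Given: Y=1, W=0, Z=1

Antecedent ((Y OR Z)) = 1; consequent (Z) = 1.
1 → 1 = 1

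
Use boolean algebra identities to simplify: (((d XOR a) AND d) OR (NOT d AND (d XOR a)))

By distribution ((E AND v) OR (E AND NOT v) = E):
= (d XOR a)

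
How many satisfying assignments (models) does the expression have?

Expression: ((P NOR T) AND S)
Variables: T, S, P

Satisfying assignments: (0,1,0)
Count: 1 out of 8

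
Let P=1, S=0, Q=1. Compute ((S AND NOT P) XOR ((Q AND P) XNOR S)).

Substituting: ((0 AND NOT 1) XOR ((1 AND 1) XNOR 0))
= 0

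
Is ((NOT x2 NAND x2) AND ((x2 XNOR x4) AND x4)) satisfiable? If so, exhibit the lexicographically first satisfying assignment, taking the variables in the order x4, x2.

x4=1, x2=1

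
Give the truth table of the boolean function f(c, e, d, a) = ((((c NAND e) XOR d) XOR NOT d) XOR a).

c | e | d | a | Output
----------------------
0 | 0 | 0 | 0 | 0
0 | 0 | 0 | 1 | 1
0 | 0 | 1 | 0 | 0
0 | 0 | 1 | 1 | 1
0 | 1 | 0 | 0 | 0
0 | 1 | 0 | 1 | 1
0 | 1 | 1 | 0 | 0
0 | 1 | 1 | 1 | 1
1 | 0 | 0 | 0 | 0
1 | 0 | 0 | 1 | 1
1 | 0 | 1 | 0 | 0
1 | 0 | 1 | 1 | 1
1 | 1 | 0 | 0 | 1
1 | 1 | 0 | 1 | 0
1 | 1 | 1 | 0 | 1
1 | 1 | 1 | 1 | 0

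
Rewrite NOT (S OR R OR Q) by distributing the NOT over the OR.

NOT S AND NOT R AND NOT Q
De Morgan's: NOT(OR of terms) = AND of negations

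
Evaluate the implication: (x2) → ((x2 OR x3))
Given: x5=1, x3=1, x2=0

Antecedent (x2) = 0; consequent ((x2 OR x3)) = 1.
0 → 1 = 1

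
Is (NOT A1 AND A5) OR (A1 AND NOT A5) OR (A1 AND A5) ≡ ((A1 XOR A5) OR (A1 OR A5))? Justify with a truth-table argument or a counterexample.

Yes, they are equivalent — the two output columns agree on all 4 assignments:
A1 | A5 | Expression 1 | Expression 2
-------------------------------------
0 | 0 | 0 | 0
0 | 1 | 1 | 1
1 | 0 | 1 | 1
1 | 1 | 1 | 1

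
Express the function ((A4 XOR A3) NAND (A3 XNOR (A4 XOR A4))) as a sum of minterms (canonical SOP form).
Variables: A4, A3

Σm(0, 1, 3) = (NOT A4 AND NOT A3) OR (NOT A4 AND A3) OR (A4 AND A3)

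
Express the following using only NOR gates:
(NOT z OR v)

(((z NOR z) NOR v) NOR ((z NOR z) NOR v))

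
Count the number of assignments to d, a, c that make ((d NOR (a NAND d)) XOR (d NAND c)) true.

Satisfying assignments: (0,0,0), (0,0,1), (0,1,0), (0,1,1), (1,0,0), (1,1,0)
Count: 6 out of 8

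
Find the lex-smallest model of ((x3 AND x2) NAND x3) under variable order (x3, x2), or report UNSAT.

x3=0, x2=0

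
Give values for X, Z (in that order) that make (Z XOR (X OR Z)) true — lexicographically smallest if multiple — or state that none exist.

X=1, Z=0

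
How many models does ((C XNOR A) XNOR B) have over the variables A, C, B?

Satisfying assignments: (0,0,1), (0,1,0), (1,0,0), (1,1,1)
Count: 4 out of 8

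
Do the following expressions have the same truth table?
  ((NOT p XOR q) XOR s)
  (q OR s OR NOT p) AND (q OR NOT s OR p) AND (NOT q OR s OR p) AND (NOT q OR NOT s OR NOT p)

Yes, they are equivalent — the two output columns agree on all 8 assignments:
q | s | p | Expression 1 | Expression 2
---------------------------------------
0 | 0 | 0 | 1 | 1
0 | 0 | 1 | 0 | 0
0 | 1 | 0 | 0 | 0
0 | 1 | 1 | 1 | 1
1 | 0 | 0 | 0 | 0
1 | 0 | 1 | 1 | 1
1 | 1 | 0 | 1 | 1
1 | 1 | 1 | 0 | 0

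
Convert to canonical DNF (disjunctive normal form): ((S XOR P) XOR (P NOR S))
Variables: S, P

(NOT S AND NOT P) OR (NOT S AND P) OR (S AND NOT P)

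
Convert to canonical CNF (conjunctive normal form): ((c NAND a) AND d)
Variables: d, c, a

(d OR c OR a) AND (d OR c OR NOT a) AND (d OR NOT c OR a) AND (d OR NOT c OR NOT a) AND (NOT d OR NOT c OR NOT a)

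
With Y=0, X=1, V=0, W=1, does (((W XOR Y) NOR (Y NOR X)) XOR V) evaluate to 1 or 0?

Substituting: (((1 XOR 0) NOR (0 NOR 1)) XOR 0)
= 0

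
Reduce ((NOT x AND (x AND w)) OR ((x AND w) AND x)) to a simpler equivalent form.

By distribution ((E AND v) OR (E AND NOT v) = E):
= (x AND w)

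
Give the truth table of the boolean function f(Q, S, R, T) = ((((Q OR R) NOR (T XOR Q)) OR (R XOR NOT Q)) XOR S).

Q | S | R | T | Output
----------------------
0 | 0 | 0 | 0 | 1
0 | 0 | 0 | 1 | 1
0 | 0 | 1 | 0 | 0
0 | 0 | 1 | 1 | 0
0 | 1 | 0 | 0 | 0
0 | 1 | 0 | 1 | 0
0 | 1 | 1 | 0 | 1
0 | 1 | 1 | 1 | 1
1 | 0 | 0 | 0 | 0
1 | 0 | 0 | 1 | 0
1 | 0 | 1 | 0 | 1
1 | 0 | 1 | 1 | 1
1 | 1 | 0 | 0 | 1
1 | 1 | 0 | 1 | 1
1 | 1 | 1 | 0 | 0
1 | 1 | 1 | 1 | 0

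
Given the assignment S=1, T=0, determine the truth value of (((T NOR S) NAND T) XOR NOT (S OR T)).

Substituting: (((0 NOR 1) NAND 0) XOR NOT (1 OR 0))
= 1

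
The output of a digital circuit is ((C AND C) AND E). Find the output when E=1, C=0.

Substituting: ((0 AND 0) AND 1)
= 0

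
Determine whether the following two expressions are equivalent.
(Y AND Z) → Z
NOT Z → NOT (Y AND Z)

Yes, Contrapositive is always equivalent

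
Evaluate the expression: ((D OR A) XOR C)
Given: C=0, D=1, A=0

Substituting: ((1 OR 0) XOR 0)
= 1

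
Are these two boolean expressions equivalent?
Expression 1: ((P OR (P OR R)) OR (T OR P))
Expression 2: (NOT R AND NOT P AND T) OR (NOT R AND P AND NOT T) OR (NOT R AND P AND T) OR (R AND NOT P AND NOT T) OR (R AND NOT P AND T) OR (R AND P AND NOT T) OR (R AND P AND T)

Yes, they are equivalent — the two output columns agree on all 8 assignments:
R | P | T | Expression 1 | Expression 2
---------------------------------------
0 | 0 | 0 | 0 | 0
0 | 0 | 1 | 1 | 1
0 | 1 | 0 | 1 | 1
0 | 1 | 1 | 1 | 1
1 | 0 | 0 | 1 | 1
1 | 0 | 1 | 1 | 1
1 | 1 | 0 | 1 | 1
1 | 1 | 1 | 1 | 1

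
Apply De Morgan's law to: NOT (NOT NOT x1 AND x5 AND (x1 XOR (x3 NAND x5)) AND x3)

NOT x1 OR NOT x5 OR NOT (x1 XOR (x3 NAND x5)) OR NOT x3
De Morgan's: NOT(AND of terms) = OR of negations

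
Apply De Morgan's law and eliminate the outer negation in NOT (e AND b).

NOT e OR NOT b
De Morgan's: NOT(AND of terms) = OR of negations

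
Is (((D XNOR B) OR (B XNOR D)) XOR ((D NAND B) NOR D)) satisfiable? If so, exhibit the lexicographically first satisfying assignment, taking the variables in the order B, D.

B=0, D=0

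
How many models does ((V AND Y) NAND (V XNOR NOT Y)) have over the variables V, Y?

Satisfying assignments: (0,0), (0,1), (1,0), (1,1)
Count: 4 out of 4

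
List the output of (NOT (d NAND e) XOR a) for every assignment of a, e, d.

a | e | d | Output
------------------
0 | 0 | 0 | 0
0 | 0 | 1 | 0
0 | 1 | 0 | 0
0 | 1 | 1 | 1
1 | 0 | 0 | 1
1 | 0 | 1 | 1
1 | 1 | 0 | 1
1 | 1 | 1 | 0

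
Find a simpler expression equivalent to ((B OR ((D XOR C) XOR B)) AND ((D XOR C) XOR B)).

By absorption (E AND (E OR v) = E):
= ((D XOR C) XOR B)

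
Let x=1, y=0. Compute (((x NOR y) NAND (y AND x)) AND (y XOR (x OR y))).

Substituting: (((1 NOR 0) NAND (0 AND 1)) AND (0 XOR (1 OR 0)))
= 1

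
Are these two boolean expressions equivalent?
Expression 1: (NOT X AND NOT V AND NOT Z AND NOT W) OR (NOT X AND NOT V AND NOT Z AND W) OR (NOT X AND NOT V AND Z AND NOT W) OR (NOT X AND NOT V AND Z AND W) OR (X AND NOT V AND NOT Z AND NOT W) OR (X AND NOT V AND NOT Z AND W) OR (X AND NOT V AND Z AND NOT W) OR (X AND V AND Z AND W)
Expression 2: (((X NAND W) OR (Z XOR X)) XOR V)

Yes, they are equivalent — the two output columns agree on all 16 assignments:
X | V | Z | W | Expression 1 | Expression 2
-------------------------------------------
0 | 0 | 0 | 0 | 1 | 1
0 | 0 | 0 | 1 | 1 | 1
0 | 0 | 1 | 0 | 1 | 1
0 | 0 | 1 | 1 | 1 | 1
0 | 1 | 0 | 0 | 0 | 0
0 | 1 | 0 | 1 | 0 | 0
0 | 1 | 1 | 0 | 0 | 0
0 | 1 | 1 | 1 | 0 | 0
1 | 0 | 0 | 0 | 1 | 1
1 | 0 | 0 | 1 | 1 | 1
1 | 0 | 1 | 0 | 1 | 1
1 | 0 | 1 | 1 | 0 | 0
1 | 1 | 0 | 0 | 0 | 0
1 | 1 | 0 | 1 | 0 | 0
1 | 1 | 1 | 0 | 0 | 0
1 | 1 | 1 | 1 | 1 | 1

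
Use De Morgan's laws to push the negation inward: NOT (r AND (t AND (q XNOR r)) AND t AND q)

NOT r OR NOT (t AND (q XNOR r)) OR NOT t OR NOT q
De Morgan's: NOT(AND of terms) = OR of negations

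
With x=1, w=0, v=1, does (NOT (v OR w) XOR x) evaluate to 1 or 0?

Substituting: (NOT (1 OR 0) XOR 1)
= 1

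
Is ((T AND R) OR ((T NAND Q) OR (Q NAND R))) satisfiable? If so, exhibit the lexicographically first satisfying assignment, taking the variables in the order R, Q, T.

R=0, Q=0, T=0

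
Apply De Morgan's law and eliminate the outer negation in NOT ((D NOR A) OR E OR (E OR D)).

NOT (D NOR A) AND NOT E AND NOT (E OR D)
De Morgan's: NOT(OR of terms) = AND of negations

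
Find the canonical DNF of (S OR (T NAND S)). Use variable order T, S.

(NOT T AND NOT S) OR (NOT T AND S) OR (T AND NOT S) OR (T AND S)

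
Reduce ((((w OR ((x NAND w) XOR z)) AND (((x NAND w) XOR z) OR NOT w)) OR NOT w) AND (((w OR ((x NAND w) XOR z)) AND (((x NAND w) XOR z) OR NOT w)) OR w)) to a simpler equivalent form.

By distribution ((E OR v) AND (E OR NOT v) = E) then distribution ((E OR v) AND (E OR NOT v) = E):
= ((x NAND w) XOR z)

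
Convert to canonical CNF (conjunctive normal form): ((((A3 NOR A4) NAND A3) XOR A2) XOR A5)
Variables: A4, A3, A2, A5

(A4 OR A3 OR A2 OR NOT A5) AND (A4 OR A3 OR NOT A2 OR A5) AND (A4 OR NOT A3 OR A2 OR NOT A5) AND (A4 OR NOT A3 OR NOT A2 OR A5) AND (NOT A4 OR A3 OR A2 OR NOT A5) AND (NOT A4 OR A3 OR NOT A2 OR A5) AND (NOT A4 OR NOT A3 OR A2 OR NOT A5) AND (NOT A4 OR NOT A3 OR NOT A2 OR A5)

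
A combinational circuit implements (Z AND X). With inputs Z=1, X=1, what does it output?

Substituting: (1 AND 1)
= 1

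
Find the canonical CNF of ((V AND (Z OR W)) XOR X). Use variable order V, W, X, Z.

(V OR W OR X OR Z) AND (V OR W OR X OR NOT Z) AND (V OR NOT W OR X OR Z) AND (V OR NOT W OR X OR NOT Z) AND (NOT V OR W OR X OR Z) AND (NOT V OR W OR NOT X OR NOT Z) AND (NOT V OR NOT W OR NOT X OR Z) AND (NOT V OR NOT W OR NOT X OR NOT Z)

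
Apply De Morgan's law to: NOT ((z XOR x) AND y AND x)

NOT (z XOR x) OR NOT y OR NOT x
De Morgan's: NOT(AND of terms) = OR of negations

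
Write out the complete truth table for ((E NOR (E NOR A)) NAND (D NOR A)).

E | A | D | Output
------------------
0 | 0 | 0 | 1
0 | 0 | 1 | 1
0 | 1 | 0 | 1
0 | 1 | 1 | 1
1 | 0 | 0 | 1
1 | 0 | 1 | 1
1 | 1 | 0 | 1
1 | 1 | 1 | 1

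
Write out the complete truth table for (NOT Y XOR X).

Y | X | Output
--------------
0 | 0 | 1
0 | 1 | 0
1 | 0 | 0
1 | 1 | 1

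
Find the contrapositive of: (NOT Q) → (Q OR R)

Contrapositive: NOT (Q OR R) → Q
Note: A statement and its contrapositive are logically equivalent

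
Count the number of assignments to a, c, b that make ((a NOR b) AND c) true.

Satisfying assignments: (0,1,0)
Count: 1 out of 8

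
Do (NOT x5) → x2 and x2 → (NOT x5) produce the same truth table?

No, Converse is not equivalent to original (counterexample: x2=0, x5=0, x1=0)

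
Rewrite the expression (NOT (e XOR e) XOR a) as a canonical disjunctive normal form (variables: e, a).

(NOT e AND NOT a) OR (e AND NOT a)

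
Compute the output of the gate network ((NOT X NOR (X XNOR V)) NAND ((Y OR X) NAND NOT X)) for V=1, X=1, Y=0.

Substituting: ((NOT 1 NOR (1 XNOR 1)) NAND ((0 OR 1) NAND NOT 1))
= 1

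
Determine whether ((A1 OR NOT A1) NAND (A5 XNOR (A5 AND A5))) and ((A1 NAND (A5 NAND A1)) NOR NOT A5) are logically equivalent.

Yes, they are equivalent — the two output columns agree on all 4 assignments:
A1 | A5 | Expression 1 | Expression 2
-------------------------------------
0 | 0 | 0 | 0
0 | 1 | 0 | 0
1 | 0 | 0 | 0
1 | 1 | 0 | 0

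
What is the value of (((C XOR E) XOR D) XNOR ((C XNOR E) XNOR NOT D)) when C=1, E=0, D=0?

Substituting: (((1 XOR 0) XOR 0) XNOR ((1 XNOR 0) XNOR NOT 0))
= 0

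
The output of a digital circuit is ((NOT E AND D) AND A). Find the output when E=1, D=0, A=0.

Substituting: ((NOT 1 AND 0) AND 0)
= 0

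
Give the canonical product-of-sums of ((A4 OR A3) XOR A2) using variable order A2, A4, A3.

ΠM(0, 5, 6, 7) = (A2 OR A4 OR A3) AND (NOT A2 OR A4 OR NOT A3) AND (NOT A2 OR NOT A4 OR A3) AND (NOT A2 OR NOT A4 OR NOT A3)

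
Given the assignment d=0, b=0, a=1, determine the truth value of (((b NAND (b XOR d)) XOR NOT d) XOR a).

Substituting: (((0 NAND (0 XOR 0)) XOR NOT 0) XOR 1)
= 1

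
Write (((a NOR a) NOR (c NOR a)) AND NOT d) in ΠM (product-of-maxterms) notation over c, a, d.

ΠM(0, 1, 3, 4, 5, 7) = (c OR a OR d) AND (c OR a OR NOT d) AND (c OR NOT a OR NOT d) AND (NOT c OR a OR d) AND (NOT c OR a OR NOT d) AND (NOT c OR NOT a OR NOT d)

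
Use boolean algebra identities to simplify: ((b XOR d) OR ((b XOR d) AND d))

By absorption (E OR (E AND v) = E):
= (b XOR d)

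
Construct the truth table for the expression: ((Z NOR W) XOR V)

V | Z | W | Output
------------------
0 | 0 | 0 | 1
0 | 0 | 1 | 0
0 | 1 | 0 | 0
0 | 1 | 1 | 0
1 | 0 | 0 | 0
1 | 0 | 1 | 1
1 | 1 | 0 | 1
1 | 1 | 1 | 1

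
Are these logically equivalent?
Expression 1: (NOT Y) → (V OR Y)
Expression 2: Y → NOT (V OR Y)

No, Inverse is not equivalent to original (counterexample: Y=0, V=0)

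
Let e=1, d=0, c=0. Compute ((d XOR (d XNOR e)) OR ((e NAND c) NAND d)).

Substituting: ((0 XOR (0 XNOR 1)) OR ((1 NAND 0) NAND 0))
= 1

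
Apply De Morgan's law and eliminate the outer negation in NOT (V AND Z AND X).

NOT V OR NOT Z OR NOT X
De Morgan's: NOT(AND of terms) = OR of negations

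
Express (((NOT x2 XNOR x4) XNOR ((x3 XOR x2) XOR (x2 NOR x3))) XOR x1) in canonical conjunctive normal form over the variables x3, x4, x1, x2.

(x3 OR x4 OR x1 OR x2) AND (x3 OR x4 OR NOT x1 OR NOT x2) AND (x3 OR NOT x4 OR x1 OR NOT x2) AND (x3 OR NOT x4 OR NOT x1 OR x2) AND (NOT x3 OR x4 OR x1 OR x2) AND (NOT x3 OR x4 OR x1 OR NOT x2) AND (NOT x3 OR NOT x4 OR NOT x1 OR x2) AND (NOT x3 OR NOT x4 OR NOT x1 OR NOT x2)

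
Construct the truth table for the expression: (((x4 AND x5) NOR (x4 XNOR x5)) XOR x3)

x4 | x3 | x5 | Output
---------------------
0 | 0 | 0 | 0
0 | 0 | 1 | 1
0 | 1 | 0 | 1
0 | 1 | 1 | 0
1 | 0 | 0 | 1
1 | 0 | 1 | 0
1 | 1 | 0 | 0
1 | 1 | 1 | 1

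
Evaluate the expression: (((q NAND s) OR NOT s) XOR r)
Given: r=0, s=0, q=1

Substituting: (((1 NAND 0) OR NOT 0) XOR 0)
= 1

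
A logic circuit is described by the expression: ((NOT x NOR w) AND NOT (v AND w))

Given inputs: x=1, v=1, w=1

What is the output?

Substituting: ((NOT 1 NOR 1) AND NOT (1 AND 1))
= 0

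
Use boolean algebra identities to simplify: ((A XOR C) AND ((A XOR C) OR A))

By absorption (E AND (E OR v) = E):
= (A XOR C)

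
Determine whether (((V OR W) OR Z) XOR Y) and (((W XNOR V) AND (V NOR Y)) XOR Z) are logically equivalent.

No. Counterexample: with Z=0, W=0, Y=0, V=0, Expression 1 = 0 but Expression 2 = 1.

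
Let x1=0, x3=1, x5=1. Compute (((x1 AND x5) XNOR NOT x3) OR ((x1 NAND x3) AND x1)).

Substituting: (((0 AND 1) XNOR NOT 1) OR ((0 NAND 1) AND 0))
= 1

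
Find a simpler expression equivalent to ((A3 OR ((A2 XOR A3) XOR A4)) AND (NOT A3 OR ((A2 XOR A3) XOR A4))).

By distribution ((E OR v) AND (E OR NOT v) = E):
= ((A2 XOR A3) XOR A4)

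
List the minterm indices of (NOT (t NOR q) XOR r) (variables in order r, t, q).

Σm(1, 2, 3, 4) = (NOT r AND NOT t AND q) OR (NOT r AND t AND NOT q) OR (NOT r AND t AND q) OR (r AND NOT t AND NOT q)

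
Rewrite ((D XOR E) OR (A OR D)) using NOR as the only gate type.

((((((D NOR E) NOR (D NOR E)) NOR ((D NOR E) NOR (D NOR E))) NOR ((((D NOR D) NOR (E NOR E)) NOR ((D NOR D) NOR (E NOR E))) NOR (((D NOR D) NOR (E NOR E)) NOR ((D NOR D) NOR (E NOR E))))) NOR ((A NOR D) NOR (A NOR D))) NOR (((((D NOR E) NOR (D NOR E)) NOR ((D NOR E) NOR (D NOR E))) NOR ((((D NOR D) NOR (E NOR E)) NOR ((D NOR D) NOR (E NOR E))) NOR (((D NOR D) NOR (E NOR E)) NOR ((D NOR D) NOR (E NOR E))))) NOR ((A NOR D) NOR (A NOR D))))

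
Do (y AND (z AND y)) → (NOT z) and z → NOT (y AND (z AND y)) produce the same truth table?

Yes, Contrapositive is always equivalent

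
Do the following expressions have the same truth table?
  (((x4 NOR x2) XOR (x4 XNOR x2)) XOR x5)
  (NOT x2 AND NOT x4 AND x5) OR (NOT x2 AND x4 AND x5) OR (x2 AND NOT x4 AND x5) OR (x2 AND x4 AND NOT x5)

Yes, they are equivalent — the two output columns agree on all 8 assignments:
x2 | x4 | x5 | Expression 1 | Expression 2
------------------------------------------
0 | 0 | 0 | 0 | 0
0 | 0 | 1 | 1 | 1
0 | 1 | 0 | 0 | 0
0 | 1 | 1 | 1 | 1
1 | 0 | 0 | 0 | 0
1 | 0 | 1 | 1 | 1
1 | 1 | 0 | 1 | 1
1 | 1 | 1 | 0 | 0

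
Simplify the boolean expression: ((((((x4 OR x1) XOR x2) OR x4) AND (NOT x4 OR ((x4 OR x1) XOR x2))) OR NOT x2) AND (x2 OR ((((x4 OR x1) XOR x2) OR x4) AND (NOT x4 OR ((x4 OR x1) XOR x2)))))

By distribution ((E OR v) AND (E OR NOT v) = E) then distribution ((E OR v) AND (E OR NOT v) = E):
= ((x4 OR x1) XOR x2)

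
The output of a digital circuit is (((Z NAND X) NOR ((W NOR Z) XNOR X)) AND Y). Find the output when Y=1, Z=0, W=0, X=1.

Substituting: (((0 NAND 1) NOR ((0 NOR 0) XNOR 1)) AND 1)
= 0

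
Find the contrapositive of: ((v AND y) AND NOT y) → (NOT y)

Contrapositive: y → NOT ((v AND y) AND NOT y)
Note: A statement and its contrapositive are logically equivalent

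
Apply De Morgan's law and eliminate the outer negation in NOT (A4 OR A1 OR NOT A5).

NOT A4 AND NOT A1 AND A5
De Morgan's: NOT(OR of terms) = AND of negations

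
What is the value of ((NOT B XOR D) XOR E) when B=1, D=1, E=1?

Substituting: ((NOT 1 XOR 1) XOR 1)
= 0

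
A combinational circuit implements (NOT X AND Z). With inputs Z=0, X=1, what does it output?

Substituting: (NOT 1 AND 0)
= 0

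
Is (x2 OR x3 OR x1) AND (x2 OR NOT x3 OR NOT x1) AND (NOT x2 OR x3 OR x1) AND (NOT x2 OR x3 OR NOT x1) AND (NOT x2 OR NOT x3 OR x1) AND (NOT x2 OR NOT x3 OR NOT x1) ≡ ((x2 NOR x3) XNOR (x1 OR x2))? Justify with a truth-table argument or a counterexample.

Yes, they are equivalent — the two output columns agree on all 8 assignments:
x2 | x3 | x1 | Expression 1 | Expression 2
------------------------------------------
0 | 0 | 0 | 0 | 0
0 | 0 | 1 | 1 | 1
0 | 1 | 0 | 1 | 1
0 | 1 | 1 | 0 | 0
1 | 0 | 0 | 0 | 0
1 | 0 | 1 | 0 | 0
1 | 1 | 0 | 0 | 0
1 | 1 | 1 | 0 | 0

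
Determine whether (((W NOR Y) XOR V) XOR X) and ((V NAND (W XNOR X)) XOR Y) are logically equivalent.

No. Counterexample: with Y=0, W=0, V=0, X=1, Expression 1 = 0 but Expression 2 = 1.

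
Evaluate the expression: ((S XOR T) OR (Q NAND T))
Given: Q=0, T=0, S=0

Substituting: ((0 XOR 0) OR (0 NAND 0))
= 1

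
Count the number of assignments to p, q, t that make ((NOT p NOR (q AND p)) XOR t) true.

Satisfying assignments: (0,0,1), (0,1,1), (1,0,0), (1,1,1)
Count: 4 out of 8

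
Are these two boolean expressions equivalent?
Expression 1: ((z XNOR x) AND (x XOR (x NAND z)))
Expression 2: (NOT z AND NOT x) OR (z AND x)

Yes, they are equivalent — the two output columns agree on all 4 assignments:
z | x | Expression 1 | Expression 2
-----------------------------------
0 | 0 | 1 | 1
0 | 1 | 0 | 0
1 | 0 | 0 | 0
1 | 1 | 1 | 1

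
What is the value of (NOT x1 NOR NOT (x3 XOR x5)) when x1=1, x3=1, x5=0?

Substituting: (NOT 1 NOR NOT (1 XOR 0))
= 1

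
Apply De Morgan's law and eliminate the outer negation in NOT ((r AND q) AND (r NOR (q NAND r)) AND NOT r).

NOT (r AND q) OR NOT (r NOR (q NAND r)) OR r
De Morgan's: NOT(AND of terms) = OR of negations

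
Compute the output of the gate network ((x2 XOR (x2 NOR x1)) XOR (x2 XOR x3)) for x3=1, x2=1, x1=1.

Substituting: ((1 XOR (1 NOR 1)) XOR (1 XOR 1))
= 1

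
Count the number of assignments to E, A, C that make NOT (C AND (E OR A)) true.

Satisfying assignments: (0,0,0), (0,0,1), (0,1,0), (1,0,0), (1,1,0)
Count: 5 out of 8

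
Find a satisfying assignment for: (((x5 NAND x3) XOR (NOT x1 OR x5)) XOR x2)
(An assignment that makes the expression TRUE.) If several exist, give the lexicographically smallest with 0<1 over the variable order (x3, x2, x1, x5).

x3=0, x2=0, x1=1, x5=0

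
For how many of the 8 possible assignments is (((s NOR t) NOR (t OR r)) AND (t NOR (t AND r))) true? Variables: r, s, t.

Satisfying assignments: (0,1,0)
Count: 1 out of 8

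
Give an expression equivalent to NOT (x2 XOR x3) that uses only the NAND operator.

(((x2 NAND (x2 NAND x3)) NAND (x3 NAND (x2 NAND x3))) NAND ((x2 NAND (x2 NAND x3)) NAND (x3 NAND (x2 NAND x3))))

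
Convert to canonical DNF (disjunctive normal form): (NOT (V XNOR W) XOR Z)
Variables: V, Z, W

(NOT V AND NOT Z AND W) OR (NOT V AND Z AND NOT W) OR (V AND NOT Z AND NOT W) OR (V AND Z AND W)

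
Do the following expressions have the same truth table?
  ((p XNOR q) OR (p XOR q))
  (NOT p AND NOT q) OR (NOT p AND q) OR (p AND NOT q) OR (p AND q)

Yes, they are equivalent — the two output columns agree on all 4 assignments:
p | q | Expression 1 | Expression 2
-----------------------------------
0 | 0 | 1 | 1
0 | 1 | 1 | 1
1 | 0 | 1 | 1
1 | 1 | 1 | 1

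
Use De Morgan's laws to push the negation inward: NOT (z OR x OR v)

NOT z AND NOT x AND NOT v
De Morgan's: NOT(OR of terms) = AND of negations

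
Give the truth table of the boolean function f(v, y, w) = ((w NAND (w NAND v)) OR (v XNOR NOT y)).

v | y | w | Output
------------------
0 | 0 | 0 | 1
0 | 0 | 1 | 0
0 | 1 | 0 | 1
0 | 1 | 1 | 1
1 | 0 | 0 | 1
1 | 0 | 1 | 1
1 | 1 | 0 | 1
1 | 1 | 1 | 1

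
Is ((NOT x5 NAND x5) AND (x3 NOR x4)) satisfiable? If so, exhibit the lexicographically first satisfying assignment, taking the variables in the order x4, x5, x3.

x4=0, x5=0, x3=0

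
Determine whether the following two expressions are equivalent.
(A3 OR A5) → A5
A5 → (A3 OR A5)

No, Converse is not equivalent to original (counterexample: A3=1, A5=0)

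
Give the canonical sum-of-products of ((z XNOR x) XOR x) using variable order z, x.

Σm(0, 1) = (NOT z AND NOT x) OR (NOT z AND x)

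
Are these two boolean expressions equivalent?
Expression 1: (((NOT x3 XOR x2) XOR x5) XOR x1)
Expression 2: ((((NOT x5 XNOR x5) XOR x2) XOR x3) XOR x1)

No. Counterexample: with x2=0, x5=0, x3=0, x1=0, Expression 1 = 1 but Expression 2 = 0.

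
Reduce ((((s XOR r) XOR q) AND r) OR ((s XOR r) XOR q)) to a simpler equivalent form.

By absorption (E OR (E AND v) = E):
= ((s XOR r) XOR q)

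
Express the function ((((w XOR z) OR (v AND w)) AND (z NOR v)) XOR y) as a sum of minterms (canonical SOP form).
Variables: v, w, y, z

Σm(2, 3, 4, 7, 10, 11, 14, 15) = (NOT v AND NOT w AND y AND NOT z) OR (NOT v AND NOT w AND y AND z) OR (NOT v AND w AND NOT y AND NOT z) OR (NOT v AND w AND y AND z) OR (v AND NOT w AND y AND NOT z) OR (v AND NOT w AND y AND z) OR (v AND w AND y AND NOT z) OR (v AND w AND y AND z)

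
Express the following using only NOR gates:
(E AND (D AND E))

((E NOR E) NOR (((D NOR D) NOR (E NOR E)) NOR ((D NOR D) NOR (E NOR E))))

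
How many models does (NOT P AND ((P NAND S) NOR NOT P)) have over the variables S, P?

No assignment satisfies the expression.
Count: 0 out of 4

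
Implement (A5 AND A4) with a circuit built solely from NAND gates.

((A5 NAND A4) NAND (A5 NAND A4))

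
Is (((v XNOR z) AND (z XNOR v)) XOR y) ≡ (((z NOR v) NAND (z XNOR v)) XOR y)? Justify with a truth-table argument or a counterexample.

No. Counterexample: with y=0, z=0, v=0, Expression 1 = 1 but Expression 2 = 0.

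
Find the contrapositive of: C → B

Contrapositive: NOT B → NOT C
Note: A statement and its contrapositive are logically equivalent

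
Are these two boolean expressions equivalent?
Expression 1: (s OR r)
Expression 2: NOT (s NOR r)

Yes, they are equivalent — the two output columns agree on all 4 assignments:
s | r | Expression 1 | Expression 2
-----------------------------------
0 | 0 | 0 | 0
0 | 1 | 1 | 1
1 | 0 | 1 | 1
1 | 1 | 1 | 1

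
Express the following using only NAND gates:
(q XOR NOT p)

((q NAND (q NAND (p NAND p))) NAND ((p NAND p) NAND (q NAND (p NAND p))))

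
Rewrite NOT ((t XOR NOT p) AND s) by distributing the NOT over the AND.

NOT (t XOR NOT p) OR NOT s
De Morgan's: NOT(AND of terms) = OR of negations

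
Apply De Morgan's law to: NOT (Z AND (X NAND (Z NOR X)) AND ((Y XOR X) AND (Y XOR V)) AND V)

NOT Z OR NOT (X NAND (Z NOR X)) OR NOT ((Y XOR X) AND (Y XOR V)) OR NOT V
De Morgan's: NOT(AND of terms) = OR of negations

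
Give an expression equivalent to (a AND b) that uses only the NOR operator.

((a NOR a) NOR (b NOR b))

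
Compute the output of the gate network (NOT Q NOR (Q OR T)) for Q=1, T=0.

Substituting: (NOT 1 NOR (1 OR 0))
= 0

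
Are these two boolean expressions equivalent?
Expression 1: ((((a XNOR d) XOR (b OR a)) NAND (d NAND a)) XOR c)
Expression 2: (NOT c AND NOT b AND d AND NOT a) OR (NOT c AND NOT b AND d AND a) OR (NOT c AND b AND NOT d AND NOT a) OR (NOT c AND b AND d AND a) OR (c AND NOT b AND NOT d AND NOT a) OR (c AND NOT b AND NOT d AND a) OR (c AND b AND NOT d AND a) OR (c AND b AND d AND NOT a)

Yes, they are equivalent — the two output columns agree on all 16 assignments:
c | b | d | a | Expression 1 | Expression 2
-------------------------------------------
0 | 0 | 0 | 0 | 0 | 0
0 | 0 | 0 | 1 | 0 | 0
0 | 0 | 1 | 0 | 1 | 1
0 | 0 | 1 | 1 | 1 | 1
0 | 1 | 0 | 0 | 1 | 1
0 | 1 | 0 | 1 | 0 | 0
0 | 1 | 1 | 0 | 0 | 0
0 | 1 | 1 | 1 | 1 | 1
1 | 0 | 0 | 0 | 1 | 1
1 | 0 | 0 | 1 | 1 | 1
1 | 0 | 1 | 0 | 0 | 0
1 | 0 | 1 | 1 | 0 | 0
1 | 1 | 0 | 0 | 0 | 0
1 | 1 | 0 | 1 | 1 | 1
1 | 1 | 1 | 0 | 1 | 1
1 | 1 | 1 | 1 | 0 | 0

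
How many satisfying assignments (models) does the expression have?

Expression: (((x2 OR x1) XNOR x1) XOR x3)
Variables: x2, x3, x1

Satisfying assignments: (0,0,0), (0,0,1), (1,0,1), (1,1,0)
Count: 4 out of 8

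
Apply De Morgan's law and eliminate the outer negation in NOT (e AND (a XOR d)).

NOT e OR NOT (a XOR d)
De Morgan's: NOT(AND of terms) = OR of negations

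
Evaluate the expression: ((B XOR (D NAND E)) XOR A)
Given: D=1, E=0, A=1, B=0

Substituting: ((0 XOR (1 NAND 0)) XOR 1)
= 0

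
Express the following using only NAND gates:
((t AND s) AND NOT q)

((((t NAND s) NAND (t NAND s)) NAND (q NAND q)) NAND (((t NAND s) NAND (t NAND s)) NAND (q NAND q)))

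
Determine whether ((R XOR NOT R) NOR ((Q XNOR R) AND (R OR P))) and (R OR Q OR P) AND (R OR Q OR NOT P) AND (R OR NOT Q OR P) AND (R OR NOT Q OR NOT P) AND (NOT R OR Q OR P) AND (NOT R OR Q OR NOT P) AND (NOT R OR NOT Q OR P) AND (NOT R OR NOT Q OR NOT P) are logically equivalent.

Yes, they are equivalent — the two output columns agree on all 8 assignments:
R | Q | P | Expression 1 | Expression 2
---------------------------------------
0 | 0 | 0 | 0 | 0
0 | 0 | 1 | 0 | 0
0 | 1 | 0 | 0 | 0
0 | 1 | 1 | 0 | 0
1 | 0 | 0 | 0 | 0
1 | 0 | 1 | 0 | 0
1 | 1 | 0 | 0 | 0
1 | 1 | 1 | 0 | 0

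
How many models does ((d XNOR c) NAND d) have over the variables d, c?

Satisfying assignments: (0,0), (0,1), (1,0)
Count: 3 out of 4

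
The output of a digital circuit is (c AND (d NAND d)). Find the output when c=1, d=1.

Substituting: (1 AND (1 NAND 1))
= 0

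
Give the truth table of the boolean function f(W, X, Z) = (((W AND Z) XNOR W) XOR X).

W | X | Z | Output
------------------
0 | 0 | 0 | 1
0 | 0 | 1 | 1
0 | 1 | 0 | 0
0 | 1 | 1 | 0
1 | 0 | 0 | 0
1 | 0 | 1 | 1
1 | 1 | 0 | 1
1 | 1 | 1 | 0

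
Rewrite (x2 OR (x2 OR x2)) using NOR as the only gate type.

((x2 NOR ((x2 NOR x2) NOR (x2 NOR x2))) NOR (x2 NOR ((x2 NOR x2) NOR (x2 NOR x2))))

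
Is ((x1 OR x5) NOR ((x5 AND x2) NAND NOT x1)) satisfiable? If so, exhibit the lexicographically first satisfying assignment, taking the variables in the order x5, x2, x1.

UNSATISFIABLE - no assignment makes this expression true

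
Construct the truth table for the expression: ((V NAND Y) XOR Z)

V | Y | Z | Output
------------------
0 | 0 | 0 | 1
0 | 0 | 1 | 0
0 | 1 | 0 | 1
0 | 1 | 1 | 0
1 | 0 | 0 | 1
1 | 0 | 1 | 0
1 | 1 | 0 | 0
1 | 1 | 1 | 1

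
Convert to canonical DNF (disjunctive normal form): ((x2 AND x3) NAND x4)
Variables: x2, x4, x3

(NOT x2 AND NOT x4 AND NOT x3) OR (NOT x2 AND NOT x4 AND x3) OR (NOT x2 AND x4 AND NOT x3) OR (NOT x2 AND x4 AND x3) OR (x2 AND NOT x4 AND NOT x3) OR (x2 AND NOT x4 AND x3) OR (x2 AND x4 AND NOT x3)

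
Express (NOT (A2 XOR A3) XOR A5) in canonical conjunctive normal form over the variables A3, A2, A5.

(A3 OR A2 OR NOT A5) AND (A3 OR NOT A2 OR A5) AND (NOT A3 OR A2 OR A5) AND (NOT A3 OR NOT A2 OR NOT A5)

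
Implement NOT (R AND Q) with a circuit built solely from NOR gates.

(((R NOR R) NOR (Q NOR Q)) NOR ((R NOR R) NOR (Q NOR Q)))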